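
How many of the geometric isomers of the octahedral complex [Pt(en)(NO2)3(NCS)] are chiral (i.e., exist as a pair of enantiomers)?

In an octahedral complex each vertex has one trans partner and four cis neighbours.
Each en is bidentate and must span two cis positions.
Systematic placement gives 2 geometric isomers: NO2 fac; NO2 mer.
Each arrangement has an internal mirror plane or centre of symmetry, so none is chiral.

0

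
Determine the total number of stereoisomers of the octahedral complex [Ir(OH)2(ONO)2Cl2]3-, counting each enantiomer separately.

6

An octahedron has six vertices in three trans pairs; every non-trans pair is cis.
There are 5 geometric isomers: OH trans, ONO trans, Cl trans; OH cis, ONO cis, Cl trans; OH cis, ONO trans, Cl cis; OH cis, ONO cis, Cl cis (chiral); OH trans, ONO cis, Cl cis.
One of these lacks any improper symmetry element and so occurs as an enantiomeric pair, giving 5 + 1 = 6 stereoisomers in total.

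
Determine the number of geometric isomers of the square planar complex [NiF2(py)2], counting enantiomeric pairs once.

2

A square has two trans pairs of vertices; adjacent vertices are cis.
Working through the distinct placements yields 2 geometric isomers: F cis; F trans.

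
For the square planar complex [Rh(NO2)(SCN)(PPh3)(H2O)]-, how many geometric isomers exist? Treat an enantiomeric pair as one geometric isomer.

3

A square has two trans pairs of vertices; adjacent vertices are cis.
There are 3 geometric isomers: (H2O/PPh3 trans, NO2/SCN trans); (H2O/SCN trans, NO2/PPh3 trans); (H2O/NO2 trans, PPh3/SCN trans).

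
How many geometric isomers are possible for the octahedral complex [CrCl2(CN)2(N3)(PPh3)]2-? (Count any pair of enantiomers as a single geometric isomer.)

6

Systematic placement gives 6 geometric isomers: Cl trans, CN trans; Cl cis, CN trans; Cl cis, CN cis (3 arrangements, 2 chiral); Cl trans, CN cis.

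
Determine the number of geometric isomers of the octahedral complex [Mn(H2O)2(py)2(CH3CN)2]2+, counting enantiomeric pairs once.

5

An octahedron has six vertices in three trans pairs; every non-trans pair is cis.
The distinct arrangements are (5 in all): H2O trans, py trans, CH3CN trans; H2O cis, py cis, CH3CN trans; H2O cis, py trans, CH3CN cis; H2O cis, py cis, CH3CN cis (chiral); H2O trans, py cis, CH3CN cis.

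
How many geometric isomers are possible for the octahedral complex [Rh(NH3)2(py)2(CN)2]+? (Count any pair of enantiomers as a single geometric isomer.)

5

The six octahedral sites form three mutually perpendicular trans pairs.
There are 5 geometric isomers: NH3 trans, py trans, CN trans; NH3 cis, py cis, CN trans; NH3 cis, py trans, CN cis; NH3 cis, py cis, CN cis (chiral); NH3 trans, py cis, CN cis.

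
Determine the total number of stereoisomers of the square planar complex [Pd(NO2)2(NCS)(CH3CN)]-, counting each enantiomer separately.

2

In a square planar complex each vertex has one trans partner and two cis neighbours.
There are 2 geometric isomers: NO2 cis; NO2 trans.
Each arrangement has an internal mirror plane or centre of symmetry, so none is chiral.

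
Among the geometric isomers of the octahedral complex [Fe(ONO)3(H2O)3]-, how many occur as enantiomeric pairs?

0

An octahedron has six vertices in three trans pairs; every non-trans pair is cis.
Working through the distinct placements yields 2 geometric isomers: ONO mer; ONO fac.
Each arrangement has an internal mirror plane or centre of symmetry, so none is chiral.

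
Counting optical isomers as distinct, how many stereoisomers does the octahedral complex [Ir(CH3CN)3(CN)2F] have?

3

In an octahedral complex each vertex has one trans partner and four cis neighbours.
Working through the distinct placements yields 3 geometric isomers: CH3CN mer, CN cis; CH3CN mer, CN trans; CH3CN fac, CN cis.
Each arrangement has an internal mirror plane or centre of symmetry, so none is chiral.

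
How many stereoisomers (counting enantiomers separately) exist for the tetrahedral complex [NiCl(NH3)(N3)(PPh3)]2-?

2

In a tetrahedral complex all four positions are equivalent and every pair of ligands is adjacent — there is no cis/trans distinction.
Only one geometric arrangement is possible; it has no improper symmetry element, so it exists as a pair of enantiomers (2 stereoisomers).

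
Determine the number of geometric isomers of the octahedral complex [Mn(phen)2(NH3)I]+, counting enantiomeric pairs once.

Each phen is bidentate and must span two cis positions.
Working through the distinct placements yields 2 geometric isomers: NH3 and I mutually trans; NH3 and I mutually cis (chiral).

2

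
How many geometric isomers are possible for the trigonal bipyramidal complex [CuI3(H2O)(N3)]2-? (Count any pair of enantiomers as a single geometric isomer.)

4

The distinct arrangements are (4 in all): H2O axial, N3 equatorial; H2O axial, N3 axial; H2O equatorial, N3 equatorial; H2O equatorial, N3 axial.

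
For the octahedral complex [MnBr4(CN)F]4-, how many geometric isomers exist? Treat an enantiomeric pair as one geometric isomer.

2

In an octahedral complex each vertex has one trans partner and four cis neighbours.
There are 2 geometric isomers: CN and F mutually trans; CN and F mutually cis.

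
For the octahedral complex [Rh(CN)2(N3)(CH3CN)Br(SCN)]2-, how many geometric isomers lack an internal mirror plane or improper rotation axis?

Exhaustive case analysis gives 9 geometric isomers.
Of these, 6 lack any improper symmetry element and so occur as enantiomeric pairs, giving 9 + 6 = 15 stereoisomers in total.

6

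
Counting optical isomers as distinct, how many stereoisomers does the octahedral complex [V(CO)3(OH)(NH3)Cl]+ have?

5

Systematic placement gives 4 geometric isomers: CO mer (3 arrangements); CO fac (chiral).
One of these lacks any improper symmetry element and so occurs as an enantiomeric pair, giving 4 + 1 = 5 stereoisomers in total.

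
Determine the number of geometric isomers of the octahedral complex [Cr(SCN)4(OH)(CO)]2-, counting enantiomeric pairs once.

Working through the distinct placements yields 2 geometric isomers: OH and CO mutually trans; OH and CO mutually cis.

2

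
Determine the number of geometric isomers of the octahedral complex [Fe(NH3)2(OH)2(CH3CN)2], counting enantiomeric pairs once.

5

There are 5 geometric isomers: NH3 trans, OH trans, CH3CN trans; NH3 cis, OH cis, CH3CN trans; NH3 cis, OH trans, CH3CN cis; NH3 cis, OH cis, CH3CN cis (chiral); NH3 trans, OH cis, CH3CN cis.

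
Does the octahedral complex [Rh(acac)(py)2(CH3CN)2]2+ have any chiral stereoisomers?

yes

The six octahedral sites form three mutually perpendicular trans pairs.
Each acac is bidentate and must span two cis positions.
Systematic placement gives 3 geometric isomers: py cis, CH3CN trans; py trans, CH3CN cis; py cis, CH3CN cis (chiral).
One of these lacks any improper symmetry element and so occurs as an enantiomeric pair, giving 3 + 1 = 4 stereoisomers in total.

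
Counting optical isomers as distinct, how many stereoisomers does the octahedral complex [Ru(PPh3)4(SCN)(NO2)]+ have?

2

In an octahedral complex each vertex has one trans partner and four cis neighbours.
Working through the distinct placements yields 2 geometric isomers: SCN and NO2 mutually cis; SCN and NO2 mutually trans.
Each arrangement has an internal mirror plane or centre of symmetry, so none is chiral.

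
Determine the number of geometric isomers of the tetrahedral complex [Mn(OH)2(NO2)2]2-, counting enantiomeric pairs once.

1

All four vertices of a tetrahedron are equivalent and mutually adjacent, so cis/trans isomerism cannot arise.
Only one geometric arrangement is possible.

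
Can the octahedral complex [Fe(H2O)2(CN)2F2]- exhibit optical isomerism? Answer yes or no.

yes

An octahedron has six vertices in three trans pairs; every non-trans pair is cis.
There are 5 geometric isomers: H2O trans, CN trans, F trans; H2O cis, CN trans, F cis; H2O trans, CN cis, F cis; H2O cis, CN cis, F cis (chiral); H2O cis, CN cis, F trans.
One of these lacks any improper symmetry element and so occurs as an enantiomeric pair, giving 5 + 1 = 6 stereoisomers in total.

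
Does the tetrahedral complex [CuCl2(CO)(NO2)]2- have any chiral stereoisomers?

In a tetrahedral complex all four positions are equivalent and every pair of ligands is adjacent — there is no cis/trans distinction.
Only one geometric arrangement is possible.

no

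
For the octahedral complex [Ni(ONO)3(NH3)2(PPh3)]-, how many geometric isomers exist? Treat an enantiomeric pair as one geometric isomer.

An octahedron has six vertices in three trans pairs; every non-trans pair is cis.
There are 3 geometric isomers: ONO mer, NH3 trans; ONO fac, NH3 cis; ONO mer, NH3 cis.

3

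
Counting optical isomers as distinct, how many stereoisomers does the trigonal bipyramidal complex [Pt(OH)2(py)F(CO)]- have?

Exhaustive case analysis gives 7 geometric isomers.
Of these, 3 lack any improper symmetry element and so occur as enantiomeric pairs, giving 7 + 3 = 10 stereoisomers in total.

10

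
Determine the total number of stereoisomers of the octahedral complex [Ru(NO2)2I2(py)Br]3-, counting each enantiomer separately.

Systematic placement gives 6 geometric isomers: NO2 cis, I cis (3 arrangements, 2 chiral); NO2 trans, I cis; NO2 cis, I trans; NO2 trans, I trans.
Of these, 2 lack any improper symmetry element and so occur as enantiomeric pairs, giving 6 + 2 = 8 stereoisomers in total.

8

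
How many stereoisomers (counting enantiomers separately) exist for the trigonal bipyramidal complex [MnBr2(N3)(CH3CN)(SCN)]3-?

Placing the ligands in turn and identifying arrangements related by rotation or reflection leaves 7 distinct geometric isomers.
Of these, 3 lack any improper symmetry element and so occur as enantiomeric pairs, giving 7 + 3 = 10 stereoisomers in total.

10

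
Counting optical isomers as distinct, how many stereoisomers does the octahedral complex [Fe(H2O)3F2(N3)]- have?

3

The six octahedral sites form three mutually perpendicular trans pairs.
Systematic placement gives 3 geometric isomers: H2O mer, F trans; H2O fac, F cis; H2O mer, F cis.
Each arrangement has an internal mirror plane or centre of symmetry, so none is chiral.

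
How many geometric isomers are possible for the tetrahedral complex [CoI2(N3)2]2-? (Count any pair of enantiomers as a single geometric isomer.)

1

In a tetrahedral complex all four positions are equivalent and every pair of ligands is adjacent — there is no cis/trans distinction.
Only one geometric arrangement is possible.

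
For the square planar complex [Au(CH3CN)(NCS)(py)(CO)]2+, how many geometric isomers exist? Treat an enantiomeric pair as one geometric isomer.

3

A square has two trans pairs of vertices; adjacent vertices are cis.
Systematic placement gives 3 geometric isomers: (CH3CN/NCS trans, CO/py trans); (CH3CN/py trans, CO/NCS trans); (CH3CN/CO trans, NCS/py trans).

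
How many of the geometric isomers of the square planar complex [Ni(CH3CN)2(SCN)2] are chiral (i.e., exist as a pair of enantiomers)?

0

A square has two trans pairs of vertices; adjacent vertices are cis.
The distinct arrangements are (2 in all): CH3CN cis; CH3CN trans.
Each arrangement has an internal mirror plane or centre of symmetry, so none is chiral.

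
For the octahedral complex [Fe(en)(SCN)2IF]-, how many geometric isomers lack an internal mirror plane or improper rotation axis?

2

Each en is bidentate and must span two cis positions.
Working through the distinct placements yields 4 geometric isomers: SCN cis (3 arrangements, 2 chiral); SCN trans.
Of these, 2 lack any improper symmetry element and so occur as enantiomeric pairs, giving 4 + 2 = 6 stereoisomers in total.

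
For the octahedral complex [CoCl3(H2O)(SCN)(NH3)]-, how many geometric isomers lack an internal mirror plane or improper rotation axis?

1

In an octahedral complex each vertex has one trans partner and four cis neighbours.
There are 4 geometric isomers: Cl mer (3 arrangements); Cl fac (chiral).
One of these lacks any improper symmetry element and so occurs as an enantiomeric pair, giving 4 + 1 = 5 stereoisomers in total.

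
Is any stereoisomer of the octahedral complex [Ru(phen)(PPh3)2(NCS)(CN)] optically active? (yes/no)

Each phen is bidentate and must span two cis positions.
Working through the distinct placements yields 4 geometric isomers: PPh3 cis (3 arrangements, 2 chiral); PPh3 trans.
Of these, 2 lack any improper symmetry element and so occur as enantiomeric pairs, giving 4 + 2 = 6 stereoisomers in total.

yes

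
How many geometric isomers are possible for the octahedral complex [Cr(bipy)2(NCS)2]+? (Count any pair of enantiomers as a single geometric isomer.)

2

Each bipy is bidentate and must span two cis positions.
Systematic placement gives 2 geometric isomers: NCS trans; NCS cis (chiral).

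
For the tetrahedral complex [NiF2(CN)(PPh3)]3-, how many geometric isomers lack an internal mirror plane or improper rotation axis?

All four vertices of a tetrahedron are equivalent and mutually adjacent, so cis/trans isomerism cannot arise.
Only one geometric arrangement is possible.

0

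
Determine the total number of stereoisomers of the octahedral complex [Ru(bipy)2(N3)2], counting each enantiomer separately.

In an octahedral complex each vertex has one trans partner and four cis neighbours.
Each bipy is bidentate and must span two cis positions.
Working through the distinct placements yields 2 geometric isomers: N3 trans; N3 cis (chiral).
One of these lacks any improper symmetry element and so occurs as an enantiomeric pair, giving 2 + 1 = 3 stereoisomers in total.

3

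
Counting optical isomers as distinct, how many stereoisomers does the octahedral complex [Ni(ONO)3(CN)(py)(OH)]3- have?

In an octahedral complex each vertex has one trans partner and four cis neighbours.
The distinct arrangements are (4 in all): ONO mer (3 arrangements); ONO fac (chiral).
One of these lacks any improper symmetry element and so occurs as an enantiomeric pair, giving 4 + 1 = 5 stereoisomers in total.

5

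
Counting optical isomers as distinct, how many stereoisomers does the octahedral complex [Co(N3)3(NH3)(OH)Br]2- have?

The six octahedral sites form three mutually perpendicular trans pairs.
Systematic placement gives 4 geometric isomers: N3 mer (3 arrangements); N3 fac (chiral).
One of these lacks any improper symmetry element and so occurs as an enantiomeric pair, giving 4 + 1 = 5 stereoisomers in total.

5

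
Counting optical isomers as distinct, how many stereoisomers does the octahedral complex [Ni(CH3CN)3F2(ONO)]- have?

The six octahedral sites form three mutually perpendicular trans pairs.
There are 3 geometric isomers: CH3CN mer, F cis; CH3CN mer, F trans; CH3CN fac, F cis.
Each arrangement has an internal mirror plane or centre of symmetry, so none is chiral.

3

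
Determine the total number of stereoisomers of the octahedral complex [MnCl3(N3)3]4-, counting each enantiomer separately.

An octahedron has six vertices in three trans pairs; every non-trans pair is cis.
The distinct arrangements are (2 in all): Cl mer; Cl fac.
Each arrangement has an internal mirror plane or centre of symmetry, so none is chiral.

2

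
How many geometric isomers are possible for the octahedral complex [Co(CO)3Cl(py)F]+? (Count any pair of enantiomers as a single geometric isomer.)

4

In an octahedral complex each vertex has one trans partner and four cis neighbours.
Working through the distinct placements yields 4 geometric isomers: CO mer (3 arrangements); CO fac (chiral).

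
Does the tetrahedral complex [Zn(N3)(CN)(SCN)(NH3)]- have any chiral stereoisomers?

In a tetrahedral complex all four positions are equivalent and every pair of ligands is adjacent — there is no cis/trans distinction.
Only one geometric arrangement is possible; it has no improper symmetry element, so it exists as a pair of enantiomers (2 stereoisomers).

yes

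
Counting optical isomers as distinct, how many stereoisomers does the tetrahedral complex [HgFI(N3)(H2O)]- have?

In a tetrahedral complex all four positions are equivalent and every pair of ligands is adjacent — there is no cis/trans distinction.
Only one geometric arrangement is possible; it has no improper symmetry element, so it exists as a pair of enantiomers (2 stereoisomers).

2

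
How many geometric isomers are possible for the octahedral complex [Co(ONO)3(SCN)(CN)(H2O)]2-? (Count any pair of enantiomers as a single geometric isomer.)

4

The six octahedral sites form three mutually perpendicular trans pairs.
The distinct arrangements are (4 in all): ONO mer (3 arrangements); ONO fac (chiral).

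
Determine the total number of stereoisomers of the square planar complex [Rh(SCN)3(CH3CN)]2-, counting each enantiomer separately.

1

In a square planar complex each vertex has one trans partner and two cis neighbours.
Only one geometric arrangement is possible.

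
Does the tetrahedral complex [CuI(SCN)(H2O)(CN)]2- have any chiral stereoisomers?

yes

In a tetrahedral complex all four positions are equivalent and every pair of ligands is adjacent — there is no cis/trans distinction.
Only one geometric arrangement is possible; it has no improper symmetry element, so it exists as a pair of enantiomers (2 stereoisomers).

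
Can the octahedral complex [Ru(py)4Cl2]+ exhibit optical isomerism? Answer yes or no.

no

Working through the distinct placements yields 2 geometric isomers: Cl trans; Cl cis.
Each arrangement has an internal mirror plane or centre of symmetry, so none is chiral.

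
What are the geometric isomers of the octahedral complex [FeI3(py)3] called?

fac and mer

Systematic placement gives 2 geometric isomers: I mer; I fac.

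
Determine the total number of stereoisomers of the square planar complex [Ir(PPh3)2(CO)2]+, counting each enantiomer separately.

In a square planar complex each vertex has one trans partner and two cis neighbours.
Working through the distinct placements yields 2 geometric isomers: PPh3 cis; PPh3 trans.
Each arrangement has an internal mirror plane or centre of symmetry, so none is chiral.

2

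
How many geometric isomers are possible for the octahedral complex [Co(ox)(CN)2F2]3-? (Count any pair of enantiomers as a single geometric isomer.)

Each ox is bidentate and must span two cis positions.
The distinct arrangements are (3 in all): CN trans, F cis; CN cis, F cis (chiral); CN cis, F trans.

3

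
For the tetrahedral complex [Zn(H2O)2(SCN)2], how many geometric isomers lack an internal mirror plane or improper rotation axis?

Only one geometric arrangement is possible.

0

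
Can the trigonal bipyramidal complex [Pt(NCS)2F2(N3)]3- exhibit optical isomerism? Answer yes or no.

Exhaustive case analysis gives 5 geometric isomers.
One of these lacks any improper symmetry element and so occurs as an enantiomeric pair, giving 5 + 1 = 6 stereoisomers in total.

yes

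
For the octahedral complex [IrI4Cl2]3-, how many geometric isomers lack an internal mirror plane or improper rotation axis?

0

An octahedron has six vertices in three trans pairs; every non-trans pair is cis.
Working through the distinct placements yields 2 geometric isomers: Cl trans; Cl cis.
Each arrangement has an internal mirror plane or centre of symmetry, so none is chiral.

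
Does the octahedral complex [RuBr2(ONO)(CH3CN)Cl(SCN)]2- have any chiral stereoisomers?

yes

The six octahedral sites form three mutually perpendicular trans pairs.
Systematic enumeration (placing each ligand type in turn and discarding arrangements equivalent by rotation or reflection) gives 9 geometric isomers.
Of these, 6 lack any improper symmetry element and so occur as enantiomeric pairs, giving 9 + 6 = 15 stereoisomers in total.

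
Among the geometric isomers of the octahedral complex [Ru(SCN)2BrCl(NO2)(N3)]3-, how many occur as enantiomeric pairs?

6

An octahedron has six vertices in three trans pairs; every non-trans pair is cis.
Placing the ligands in turn and identifying arrangements related by rotation or reflection leaves 9 distinct geometric isomers.
Of these, 6 lack any improper symmetry element and so occur as enantiomeric pairs, giving 9 + 6 = 15 stereoisomers in total.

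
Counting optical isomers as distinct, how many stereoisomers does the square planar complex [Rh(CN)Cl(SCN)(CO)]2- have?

There are 3 geometric isomers: (CN/Cl trans, CO/SCN trans); (CN/SCN trans, CO/Cl trans); (CN/CO trans, Cl/SCN trans).
Each arrangement has an internal mirror plane or centre of symmetry, so none is chiral.

3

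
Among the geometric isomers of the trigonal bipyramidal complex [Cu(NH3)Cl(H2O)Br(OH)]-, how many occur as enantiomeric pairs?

A trigonal bipyramid has two axial and three equatorial sites, which are chemically inequivalent.
Systematic enumeration (placing each ligand type in turn and discarding arrangements equivalent by rotation or reflection) gives 10 geometric isomers.
Of these, 10 lack any improper symmetry element and so occur as enantiomeric pairs, giving 10 + 10 = 20 stereoisomers in total.

10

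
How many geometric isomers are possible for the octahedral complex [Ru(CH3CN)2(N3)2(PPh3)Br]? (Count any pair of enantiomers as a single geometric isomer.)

6

The six octahedral sites form three mutually perpendicular trans pairs.
There are 6 geometric isomers: CH3CN cis, N3 cis (3 arrangements, 2 chiral); CH3CN cis, N3 trans; CH3CN trans, N3 cis; CH3CN trans, N3 trans.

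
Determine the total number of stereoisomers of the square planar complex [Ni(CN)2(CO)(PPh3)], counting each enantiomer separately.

In a square planar complex each vertex has one trans partner and two cis neighbours.
Working through the distinct placements yields 2 geometric isomers: CN cis; CN trans.
Each arrangement has an internal mirror plane or centre of symmetry, so none is chiral.

2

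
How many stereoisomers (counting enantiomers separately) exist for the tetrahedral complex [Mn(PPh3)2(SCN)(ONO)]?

1

All four vertices of a tetrahedron are equivalent and mutually adjacent, so cis/trans isomerism cannot arise.
Only one geometric arrangement is possible.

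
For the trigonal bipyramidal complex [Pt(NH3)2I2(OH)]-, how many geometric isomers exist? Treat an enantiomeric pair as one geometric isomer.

5

A trigonal bipyramid has two axial and three equatorial sites, which are chemically inequivalent.
Placing the ligands in turn and identifying arrangements related by rotation or reflection leaves 5 distinct geometric isomers.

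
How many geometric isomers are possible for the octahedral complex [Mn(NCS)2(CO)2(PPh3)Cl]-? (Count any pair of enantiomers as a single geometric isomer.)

Working through the distinct placements yields 6 geometric isomers: NCS cis, CO trans; NCS trans, CO trans; NCS cis, CO cis (3 arrangements, 2 chiral); NCS trans, CO cis.

6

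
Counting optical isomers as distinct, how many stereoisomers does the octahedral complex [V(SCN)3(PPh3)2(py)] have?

3

In an octahedral complex each vertex has one trans partner and four cis neighbours.
There are 3 geometric isomers: SCN mer, PPh3 trans; SCN fac, PPh3 cis; SCN mer, PPh3 cis.
Each arrangement has an internal mirror plane or centre of symmetry, so none is chiral.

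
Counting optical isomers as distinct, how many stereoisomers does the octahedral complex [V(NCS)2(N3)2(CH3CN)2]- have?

6

In an octahedral complex each vertex has one trans partner and four cis neighbours.
The distinct arrangements are (5 in all): NCS trans, N3 trans, CH3CN trans; NCS cis, N3 cis, CH3CN trans; NCS trans, N3 cis, CH3CN cis; NCS cis, N3 cis, CH3CN cis (chiral); NCS cis, N3 trans, CH3CN cis.
One of these lacks any improper symmetry element and so occurs as an enantiomeric pair, giving 5 + 1 = 6 stereoisomers in total.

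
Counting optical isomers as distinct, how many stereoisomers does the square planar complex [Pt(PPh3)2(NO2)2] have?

A square has two trans pairs of vertices; adjacent vertices are cis.
The distinct arrangements are (2 in all): PPh3 cis; PPh3 trans.
Each arrangement has an internal mirror plane or centre of symmetry, so none is chiral.

2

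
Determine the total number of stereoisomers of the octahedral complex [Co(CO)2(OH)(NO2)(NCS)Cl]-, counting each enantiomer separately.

15

Systematic enumeration (placing each ligand type in turn and discarding arrangements equivalent by rotation or reflection) gives 9 geometric isomers.
Of these, 6 lack any improper symmetry element and so occur as enantiomeric pairs, giving 9 + 6 = 15 stereoisomers in total.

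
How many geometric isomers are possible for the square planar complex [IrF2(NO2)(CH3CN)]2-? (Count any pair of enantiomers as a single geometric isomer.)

There are 2 geometric isomers: F cis; F trans.

2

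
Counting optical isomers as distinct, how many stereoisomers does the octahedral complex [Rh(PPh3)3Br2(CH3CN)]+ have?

The six octahedral sites form three mutually perpendicular trans pairs.
Systematic placement gives 3 geometric isomers: PPh3 mer, Br trans; PPh3 mer, Br cis; PPh3 fac, Br cis.
Each arrangement has an internal mirror plane or centre of symmetry, so none is chiral.

3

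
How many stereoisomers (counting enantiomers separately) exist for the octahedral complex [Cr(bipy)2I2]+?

An octahedron has six vertices in three trans pairs; every non-trans pair is cis.
Each bipy is bidentate and must span two cis positions.
The distinct arrangements are (2 in all): I trans; I cis (chiral).
One of these lacks any improper symmetry element and so occurs as an enantiomeric pair, giving 2 + 1 = 3 stereoisomers in total.

3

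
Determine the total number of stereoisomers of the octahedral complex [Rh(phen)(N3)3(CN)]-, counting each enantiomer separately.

2

The six octahedral sites form three mutually perpendicular trans pairs.
Each phen is bidentate and must span two cis positions.
The distinct arrangements are (2 in all): N3 fac; N3 mer.
Each arrangement has an internal mirror plane or centre of symmetry, so none is chiral.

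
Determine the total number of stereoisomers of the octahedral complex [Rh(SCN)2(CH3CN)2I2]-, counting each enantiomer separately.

6

In an octahedral complex each vertex has one trans partner and four cis neighbours.
The distinct arrangements are (5 in all): SCN trans, CH3CN trans, I trans; SCN cis, CH3CN trans, I cis; SCN trans, CH3CN cis, I cis; SCN cis, CH3CN cis, I cis (chiral); SCN cis, CH3CN cis, I trans.
One of these lacks any improper symmetry element and so occurs as an enantiomeric pair, giving 5 + 1 = 6 stereoisomers in total.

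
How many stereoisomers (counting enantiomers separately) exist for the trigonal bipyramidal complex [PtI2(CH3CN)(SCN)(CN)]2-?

In a trigonal bipyramid the two axial positions differ from the three equatorial ones.
Systematic enumeration (placing each ligand type in turn and discarding arrangements equivalent by rotation or reflection) gives 7 geometric isomers.
Of these, 3 lack any improper symmetry element and so occur as enantiomeric pairs, giving 7 + 3 = 10 stereoisomers in total.

10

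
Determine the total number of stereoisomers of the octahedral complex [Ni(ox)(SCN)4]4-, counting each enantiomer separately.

An octahedron has six vertices in three trans pairs; every non-trans pair is cis.
Each ox is bidentate and must span two cis positions.
Only one geometric arrangement is possible.

1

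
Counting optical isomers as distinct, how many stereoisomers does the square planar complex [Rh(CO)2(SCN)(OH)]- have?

2

In a square planar complex each vertex has one trans partner and two cis neighbours.
Systematic placement gives 2 geometric isomers: CO cis; CO trans.
Each arrangement has an internal mirror plane or centre of symmetry, so none is chiral.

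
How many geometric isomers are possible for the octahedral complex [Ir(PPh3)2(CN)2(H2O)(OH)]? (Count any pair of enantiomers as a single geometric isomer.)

6

An octahedron has six vertices in three trans pairs; every non-trans pair is cis.
Working through the distinct placements yields 6 geometric isomers: PPh3 trans, CN trans; PPh3 cis, CN trans; PPh3 trans, CN cis; PPh3 cis, CN cis (3 arrangements, 2 chiral).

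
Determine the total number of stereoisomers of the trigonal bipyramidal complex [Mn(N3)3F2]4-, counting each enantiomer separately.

3

In a trigonal bipyramid the two axial positions differ from the three equatorial ones.
There are 3 geometric isomers: F both axial; F one axial, one equatorial; F both equatorial.
Each arrangement has an internal mirror plane or centre of symmetry, so none is chiral.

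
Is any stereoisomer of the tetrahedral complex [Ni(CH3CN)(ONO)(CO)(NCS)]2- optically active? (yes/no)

yes

In a tetrahedral complex all four positions are equivalent and every pair of ligands is adjacent — there is no cis/trans distinction.
Only one geometric arrangement is possible; it has no improper symmetry element, so it exists as a pair of enantiomers (2 stereoisomers).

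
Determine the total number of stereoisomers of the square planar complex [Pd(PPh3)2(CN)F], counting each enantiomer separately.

2

A square has two trans pairs of vertices; adjacent vertices are cis.
The distinct arrangements are (2 in all): PPh3 cis; PPh3 trans.
Each arrangement has an internal mirror plane or centre of symmetry, so none is chiral.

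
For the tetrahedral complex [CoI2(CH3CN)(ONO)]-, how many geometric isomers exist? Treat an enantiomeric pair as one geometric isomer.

1

All four vertices of a tetrahedron are equivalent and mutually adjacent, so cis/trans isomerism cannot arise.
Only one geometric arrangement is possible.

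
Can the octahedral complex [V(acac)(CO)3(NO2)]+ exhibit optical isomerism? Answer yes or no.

no

In an octahedral complex each vertex has one trans partner and four cis neighbours.
Each acac is bidentate and must span two cis positions.
There are 2 geometric isomers: CO mer; CO fac.
Each arrangement has an internal mirror plane or centre of symmetry, so none is chiral.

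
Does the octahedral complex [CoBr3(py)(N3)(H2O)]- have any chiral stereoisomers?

yes

Working through the distinct placements yields 4 geometric isomers: Br mer (3 arrangements); Br fac (chiral).
One of these lacks any improper symmetry element and so occurs as an enantiomeric pair, giving 4 + 1 = 5 stereoisomers in total.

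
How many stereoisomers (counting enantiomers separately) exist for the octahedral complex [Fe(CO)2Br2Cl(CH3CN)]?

8

An octahedron has six vertices in three trans pairs; every non-trans pair is cis.
The distinct arrangements are (6 in all): CO cis, Br trans; CO trans, Br trans; CO cis, Br cis (3 arrangements, 2 chiral); CO trans, Br cis.
Of these, 2 lack any improper symmetry element and so occur as enantiomeric pairs, giving 6 + 2 = 8 stereoisomers in total.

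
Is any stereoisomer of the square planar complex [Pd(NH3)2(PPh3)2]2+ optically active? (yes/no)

Systematic placement gives 2 geometric isomers: NH3 cis; NH3 trans.
Each arrangement has an internal mirror plane or centre of symmetry, so none is chiral.

no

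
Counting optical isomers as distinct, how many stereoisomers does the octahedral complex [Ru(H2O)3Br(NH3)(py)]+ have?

5

In an octahedral complex each vertex has one trans partner and four cis neighbours.
There are 4 geometric isomers: H2O mer (3 arrangements); H2O fac (chiral).
One of these lacks any improper symmetry element and so occurs as an enantiomeric pair, giving 4 + 1 = 5 stereoisomers in total.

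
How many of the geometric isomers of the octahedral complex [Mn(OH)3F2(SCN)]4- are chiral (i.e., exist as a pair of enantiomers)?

0

The distinct arrangements are (3 in all): OH mer, F trans; OH fac, F cis; OH mer, F cis.
Each arrangement has an internal mirror plane or centre of symmetry, so none is chiral.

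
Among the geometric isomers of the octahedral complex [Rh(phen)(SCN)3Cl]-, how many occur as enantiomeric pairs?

0

An octahedron has six vertices in three trans pairs; every non-trans pair is cis.
Each phen is bidentate and must span two cis positions.
There are 2 geometric isomers: SCN fac; SCN mer.
Each arrangement has an internal mirror plane or centre of symmetry, so none is chiral.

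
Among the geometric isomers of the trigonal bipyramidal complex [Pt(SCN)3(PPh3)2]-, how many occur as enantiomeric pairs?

A trigonal bipyramid has two axial and three equatorial sites, which are chemically inequivalent.
Working through the distinct placements yields 3 geometric isomers: PPh3 both axial; PPh3 one axial, one equatorial; PPh3 both equatorial.
Each arrangement has an internal mirror plane or centre of symmetry, so none is chiral.

0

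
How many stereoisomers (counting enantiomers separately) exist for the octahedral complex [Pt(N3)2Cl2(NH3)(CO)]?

The distinct arrangements are (6 in all): N3 cis, Cl cis (3 arrangements, 2 chiral); N3 trans, Cl cis; N3 cis, Cl trans; N3 trans, Cl trans.
Of these, 2 lack any improper symmetry element and so occur as enantiomeric pairs, giving 6 + 2 = 8 stereoisomers in total.

8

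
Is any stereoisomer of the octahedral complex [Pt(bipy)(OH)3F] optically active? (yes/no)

Each bipy is bidentate and must span two cis positions.
Systematic placement gives 2 geometric isomers: OH fac; OH mer.
Each arrangement has an internal mirror plane or centre of symmetry, so none is chiral.

no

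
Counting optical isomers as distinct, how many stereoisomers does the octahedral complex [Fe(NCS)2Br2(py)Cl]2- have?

8

The six octahedral sites form three mutually perpendicular trans pairs.
Systematic placement gives 6 geometric isomers: NCS cis, Br trans; NCS trans, Br trans; NCS cis, Br cis (3 arrangements, 2 chiral); NCS trans, Br cis.
Of these, 2 lack any improper symmetry element and so occur as enantiomeric pairs, giving 6 + 2 = 8 stereoisomers in total.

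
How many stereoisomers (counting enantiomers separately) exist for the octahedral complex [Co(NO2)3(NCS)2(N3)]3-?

3

There are 3 geometric isomers: NO2 mer, NCS cis; NO2 mer, NCS trans; NO2 fac, NCS cis.
Each arrangement has an internal mirror plane or centre of symmetry, so none is chiral.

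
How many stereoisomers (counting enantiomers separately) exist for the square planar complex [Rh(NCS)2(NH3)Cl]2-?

2

A square has two trans pairs of vertices; adjacent vertices are cis.
Systematic placement gives 2 geometric isomers: NCS cis; NCS trans.
Each arrangement has an internal mirror plane or centre of symmetry, so none is chiral.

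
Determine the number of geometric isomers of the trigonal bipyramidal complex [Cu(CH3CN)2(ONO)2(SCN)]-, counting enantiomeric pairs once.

A trigonal bipyramid has two axial and three equatorial sites, which are chemically inequivalent.
Systematic enumeration (placing each ligand type in turn and discarding arrangements equivalent by rotation or reflection) gives 5 geometric isomers.

5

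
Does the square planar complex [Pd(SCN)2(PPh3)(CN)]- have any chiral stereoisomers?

no

In a square planar complex each vertex has one trans partner and two cis neighbours.
There are 2 geometric isomers: SCN cis; SCN trans.
Each arrangement has an internal mirror plane or centre of symmetry, so none is chiral.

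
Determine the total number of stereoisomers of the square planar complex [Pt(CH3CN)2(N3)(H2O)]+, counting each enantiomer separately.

2

In a square planar complex each vertex has one trans partner and two cis neighbours.
Working through the distinct placements yields 2 geometric isomers: CH3CN cis; CH3CN trans.
Each arrangement has an internal mirror plane or centre of symmetry, so none is chiral.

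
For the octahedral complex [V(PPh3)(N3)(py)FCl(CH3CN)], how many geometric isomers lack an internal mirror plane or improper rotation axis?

An octahedron has six vertices in three trans pairs; every non-trans pair is cis.
Exhaustive case analysis gives 15 geometric isomers.
Of these, 15 lack any improper symmetry element and so occur as enantiomeric pairs, giving 15 + 15 = 30 stereoisomers in total.

15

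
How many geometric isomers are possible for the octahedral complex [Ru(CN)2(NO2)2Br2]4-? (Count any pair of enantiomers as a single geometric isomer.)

5

The six octahedral sites form three mutually perpendicular trans pairs.
Working through the distinct placements yields 5 geometric isomers: CN trans, NO2 trans, Br trans; CN cis, NO2 cis, Br trans; CN cis, NO2 trans, Br cis; CN cis, NO2 cis, Br cis (chiral); CN trans, NO2 cis, Br cis.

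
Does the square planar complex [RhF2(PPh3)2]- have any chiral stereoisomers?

There are 2 geometric isomers: F cis; F trans.
Each arrangement has an internal mirror plane or centre of symmetry, so none is chiral.

no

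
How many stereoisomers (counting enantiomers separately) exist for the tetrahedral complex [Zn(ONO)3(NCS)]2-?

All four vertices of a tetrahedron are equivalent and mutually adjacent, so cis/trans isomerism cannot arise.
Only one geometric arrangement is possible.

1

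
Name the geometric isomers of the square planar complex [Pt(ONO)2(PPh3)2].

A square has two trans pairs of vertices; adjacent vertices are cis.
The distinct arrangements are (2 in all): ONO cis; ONO trans.

cis and trans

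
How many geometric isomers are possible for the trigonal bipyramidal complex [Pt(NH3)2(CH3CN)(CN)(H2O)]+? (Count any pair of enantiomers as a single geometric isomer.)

A trigonal bipyramid has two axial and three equatorial sites, which are chemically inequivalent.
Exhaustive case analysis gives 7 geometric isomers.

7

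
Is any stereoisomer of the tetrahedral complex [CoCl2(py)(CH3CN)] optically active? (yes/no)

Only one geometric arrangement is possible.

no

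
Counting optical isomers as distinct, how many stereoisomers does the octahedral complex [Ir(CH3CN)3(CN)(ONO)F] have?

5

An octahedron has six vertices in three trans pairs; every non-trans pair is cis.
Working through the distinct placements yields 4 geometric isomers: CH3CN mer (3 arrangements); CH3CN fac (chiral).
One of these lacks any improper symmetry element and so occurs as an enantiomeric pair, giving 4 + 1 = 5 stereoisomers in total.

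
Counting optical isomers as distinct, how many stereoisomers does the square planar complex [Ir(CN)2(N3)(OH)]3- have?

A square has two trans pairs of vertices; adjacent vertices are cis.
There are 2 geometric isomers: CN cis; CN trans.
Each arrangement has an internal mirror plane or centre of symmetry, so none is chiral.

2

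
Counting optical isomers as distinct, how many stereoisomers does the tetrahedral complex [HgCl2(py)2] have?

In a tetrahedral complex all four positions are equivalent and every pair of ligands is adjacent — there is no cis/trans distinction.
Only one geometric arrangement is possible.

1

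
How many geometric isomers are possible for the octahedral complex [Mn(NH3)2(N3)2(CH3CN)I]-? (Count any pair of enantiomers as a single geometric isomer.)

The distinct arrangements are (6 in all): NH3 trans, N3 trans; NH3 cis, N3 cis (3 arrangements, 2 chiral); NH3 trans, N3 cis; NH3 cis, N3 trans.

6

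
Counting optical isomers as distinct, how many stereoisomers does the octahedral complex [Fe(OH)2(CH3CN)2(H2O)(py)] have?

Systematic placement gives 6 geometric isomers: OH cis, CH3CN trans; OH trans, CH3CN trans; OH cis, CH3CN cis (3 arrangements, 2 chiral); OH trans, CH3CN cis.
Of these, 2 lack any improper symmetry element and so occur as enantiomeric pairs, giving 6 + 2 = 8 stereoisomers in total.

8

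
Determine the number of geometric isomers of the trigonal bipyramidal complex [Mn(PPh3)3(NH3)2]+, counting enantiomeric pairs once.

3

A trigonal bipyramid has two axial and three equatorial sites, which are chemically inequivalent.
Working through the distinct placements yields 3 geometric isomers: NH3 both axial; NH3 one axial, one equatorial; NH3 both equatorial.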